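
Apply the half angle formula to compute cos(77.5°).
cos(77.5°) = √((1 + cos 155°)/2) = 0.2164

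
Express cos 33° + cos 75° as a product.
cos 33° + cos 75° = 2 cos(54°) cos(-21°)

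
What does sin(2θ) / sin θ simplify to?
sin(2θ) / sin θ = 2 cos θ (using Double angle)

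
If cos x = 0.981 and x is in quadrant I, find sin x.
sin x = 0.194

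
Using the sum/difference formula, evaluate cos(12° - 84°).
cos(12° - 84°) = cos 12° cos 84° + sin 12° sin 84° = 0.309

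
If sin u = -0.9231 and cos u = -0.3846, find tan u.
tan u = sin u / cos u = 2.4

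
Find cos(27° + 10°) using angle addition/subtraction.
cos(27° + 10°) = cos 27° cos 10° - sin 27° sin 10° = 0.7986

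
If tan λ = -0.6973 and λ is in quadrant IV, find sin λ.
sin λ = -0.572 (using tan²λ + 1 = sec²λ)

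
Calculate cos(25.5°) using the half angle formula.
cos(25.5°) = √((1 + cos 51°)/2) = 0.9026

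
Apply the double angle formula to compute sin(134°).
sin(134°) = 2 sin 67° cos 67° = 0.7193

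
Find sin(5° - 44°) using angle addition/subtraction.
sin(5° - 44°) = sin 5° cos 44° - cos 5° sin 44° = -0.6293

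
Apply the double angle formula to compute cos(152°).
cos(152°) = cos²76° - sin²76° = -0.8829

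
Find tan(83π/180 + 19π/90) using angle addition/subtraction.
tan(83π/180 + 19π/90) = (tan 83π/180 + tan 19π/90)/(1 - tan 83π/180 tan 19π/90) = -1.664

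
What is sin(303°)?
sin(303°) = -0.8387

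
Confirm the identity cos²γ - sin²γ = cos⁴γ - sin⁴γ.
RHS = (cos²γ - sin²γ)(cos²γ + sin²γ) = (cos²γ - sin²γ) · 1 = cos²γ - sin²γ = LHS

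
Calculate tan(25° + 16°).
tan(25° + 16°) = (tan 25° + tan 16°)/(1 - tan 25° tan 16°) = 0.8693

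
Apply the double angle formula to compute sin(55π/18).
sin(55π/18) = 2 sin 55π/36 cos 55π/36 = -0.1736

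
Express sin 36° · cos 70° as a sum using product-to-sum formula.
sin 36° cos 70° = (1/2)[sin(36°+70°) + sin(36°-70°)]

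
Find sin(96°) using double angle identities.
sin(96°) = 2 sin 48° cos 48° = 0.9945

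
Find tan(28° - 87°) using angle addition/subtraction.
tan(28° - 87°) = (tan 28° - tan 87°)/(1 + tan 28° tan 87°) = -1.664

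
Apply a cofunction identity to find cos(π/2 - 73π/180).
cos(π/2 - 73π/180) = sin(73π/180) = 0.9563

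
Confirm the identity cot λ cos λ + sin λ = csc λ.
LHS = cos²λ/sin λ + sin λ = (cos²λ + sin²λ)/sin λ = 1/sin λ = csc λ = RHS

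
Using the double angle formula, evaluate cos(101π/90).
cos(101π/90) = cos²101π/180 - sin²101π/180 = -0.9272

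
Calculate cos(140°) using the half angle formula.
cos(140°) = -√((1 + cos 280°)/2) = -0.766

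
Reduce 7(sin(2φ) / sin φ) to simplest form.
7(sin(2φ) / sin φ) = 7(2 cos φ) (using Double angle)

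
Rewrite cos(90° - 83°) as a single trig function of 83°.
cos(90° - 83°) = sin(83°)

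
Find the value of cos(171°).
cos(171°) = -0.9877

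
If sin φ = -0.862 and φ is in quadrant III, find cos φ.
cos φ = -0.5069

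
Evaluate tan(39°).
tan(39°) = 0.8098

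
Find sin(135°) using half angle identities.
sin(135°) = √((1 - cos 270°)/2) = √2/2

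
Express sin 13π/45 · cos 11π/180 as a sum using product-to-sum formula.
sin 13π/45 cos 11π/180 = (1/2)[sin(13π/45+11π/180) + sin(13π/45-11π/180)]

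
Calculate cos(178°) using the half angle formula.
cos(178°) = -√((1 + cos 356°)/2) = -0.9994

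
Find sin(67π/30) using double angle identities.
sin(67π/30) = 2 sin 67π/60 cos 67π/60 = 0.6691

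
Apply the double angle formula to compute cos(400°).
cos(400°) = cos²200° - sin²200° = 0.766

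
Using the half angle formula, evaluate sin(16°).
sin(16°) = √((1 - cos 32°)/2) = 0.2756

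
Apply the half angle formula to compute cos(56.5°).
cos(56.5°) = √((1 + cos 113°)/2) = 0.5519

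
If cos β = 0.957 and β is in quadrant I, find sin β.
sin β = 0.2901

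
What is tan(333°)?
tan(333°) = -0.5095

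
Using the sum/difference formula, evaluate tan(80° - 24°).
tan(80° - 24°) = (tan 80° - tan 24°)/(1 + tan 80° tan 24°) = 1.483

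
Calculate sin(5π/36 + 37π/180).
sin(5π/36 + 37π/180) = sin 5π/36 cos 37π/180 + cos 5π/36 sin 37π/180 = 0.8829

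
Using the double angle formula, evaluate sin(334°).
sin(334°) = 2 sin 167° cos 167° = -0.4384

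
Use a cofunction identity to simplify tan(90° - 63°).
tan(90° - 63°) = cot(63°)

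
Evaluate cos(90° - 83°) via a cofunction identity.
cos(90° - 83°) = sin(83°) = 0.9925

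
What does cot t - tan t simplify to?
cot t - tan t = 2 cot(2t) (using Double angle)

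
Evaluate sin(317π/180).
sin(317π/180) = -0.682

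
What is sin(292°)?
sin(292°) = -0.9272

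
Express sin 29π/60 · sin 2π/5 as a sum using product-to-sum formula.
sin 29π/60 sin 2π/5 = (1/2)[cos(29π/60-2π/5) - cos(29π/60+2π/5)]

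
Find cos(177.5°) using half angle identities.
cos(177.5°) = -√((1 + cos 355°)/2) = -0.999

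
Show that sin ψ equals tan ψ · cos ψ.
RHS = (sin ψ/cos ψ) · cos ψ = sin ψ = LHS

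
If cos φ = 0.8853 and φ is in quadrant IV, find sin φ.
sin φ = -0.465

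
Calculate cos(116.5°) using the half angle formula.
cos(116.5°) = -√((1 + cos 233°)/2) = -0.4462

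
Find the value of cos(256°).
cos(256°) = -0.2419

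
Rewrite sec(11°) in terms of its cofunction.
sec(11°) = csc(90° - 11°) = csc(79°)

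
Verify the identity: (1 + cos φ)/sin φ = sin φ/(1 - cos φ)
RHS = sin φ(1 + cos φ) / ((1 - cos φ)(1 + cos φ)) = sin φ(1 + cos φ) / (1 - cos²φ) = sin φ(1 + cos φ) / sin²φ = (1 + cos φ)/sin φ = LHS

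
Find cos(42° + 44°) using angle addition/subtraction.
cos(42° + 44°) = cos 42° cos 44° - sin 42° sin 44° = 0.06976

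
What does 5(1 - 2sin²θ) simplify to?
5(1 - 2sin²θ) = 5(cos(2θ)) (using Double angle)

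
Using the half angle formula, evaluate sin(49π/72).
sin(49π/72) = √((1 - cos 49π/36)/2) = 0.8434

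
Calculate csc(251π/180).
csc(251π/180) = -1.058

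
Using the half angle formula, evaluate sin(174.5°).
sin(174.5°) = √((1 - cos 349°)/2) = 0.09585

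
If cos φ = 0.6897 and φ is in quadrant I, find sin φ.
sin φ = 0.7241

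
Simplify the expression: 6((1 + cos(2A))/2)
6((1 + cos(2A))/2) = 6(cos²A) (using Power reduction)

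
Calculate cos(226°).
cos(226°) = -0.6947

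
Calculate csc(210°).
csc(210°) = -2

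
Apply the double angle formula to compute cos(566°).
cos(566°) = cos²283° - sin²283° = -0.8988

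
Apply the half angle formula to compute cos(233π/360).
cos(233π/360) = -√((1 + cos 233π/180)/2) = -0.4462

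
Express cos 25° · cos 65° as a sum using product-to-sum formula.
cos 25° cos 65° = (1/2)[cos(25°-65°) + cos(25°+65°)]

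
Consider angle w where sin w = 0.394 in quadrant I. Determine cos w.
cos w = √(1 - sin²w) = 0.9191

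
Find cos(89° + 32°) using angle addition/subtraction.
cos(89° + 32°) = cos 89° cos 32° - sin 89° sin 32° = -0.515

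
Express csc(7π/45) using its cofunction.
csc(7π/45) = sec(π/2 - 7π/45) = sec(31π/90)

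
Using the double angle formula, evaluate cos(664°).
cos(664°) = cos²332° - sin²332° = 0.5592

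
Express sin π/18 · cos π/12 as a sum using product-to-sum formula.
sin π/18 cos π/12 = (1/2)[sin(π/18+π/12) + sin(π/18-π/12)]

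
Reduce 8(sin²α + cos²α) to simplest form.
8(sin²α + cos²α) = 8 (using Pythagorean identity)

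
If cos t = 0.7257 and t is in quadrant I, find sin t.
sin t = 0.688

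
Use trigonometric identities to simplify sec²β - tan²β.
sec²β - tan²β = 1 (using Pythagorean identity)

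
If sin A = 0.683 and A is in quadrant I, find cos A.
cos A = 0.7304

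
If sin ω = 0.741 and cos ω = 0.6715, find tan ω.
tan ω = sin ω / cos ω = 1.103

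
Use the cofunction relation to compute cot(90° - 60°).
cot(90° - 60°) = tan(60°) = √3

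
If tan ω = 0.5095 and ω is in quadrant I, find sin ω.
sin ω = 0.454 (using tan²ω + 1 = sec²ω)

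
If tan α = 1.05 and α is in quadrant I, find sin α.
sin α = 0.7241 (using tan²α + 1 = sec²α)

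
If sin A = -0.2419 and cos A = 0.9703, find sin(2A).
sin(2A) = 2 sin A cos A = -0.4694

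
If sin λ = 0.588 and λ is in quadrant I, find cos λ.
cos λ = 0.8089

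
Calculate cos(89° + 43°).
cos(89° + 43°) = cos 89° cos 43° - sin 89° sin 43° = -0.6691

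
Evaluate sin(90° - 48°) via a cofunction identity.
sin(90° - 48°) = cos(48°) = 0.6691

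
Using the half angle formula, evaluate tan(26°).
tan(26°) = sin 52° / (1 + cos 52°) = 0.4877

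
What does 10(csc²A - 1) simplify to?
10(csc²A - 1) = 10(cot²A) (using Pythagorean identity)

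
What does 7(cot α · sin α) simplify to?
7(cot α · sin α) = 7(cos α) (using Quotient identity)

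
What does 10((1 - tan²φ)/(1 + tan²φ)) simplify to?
10((1 - tan²φ)/(1 + tan²φ)) = 10(cos(2φ)) (using Double angle)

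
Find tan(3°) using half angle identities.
tan(3°) = sin 6° / (1 + cos 6°) = 0.05241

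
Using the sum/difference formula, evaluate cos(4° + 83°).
cos(4° + 83°) = cos 4° cos 83° - sin 4° sin 83° = 0.05234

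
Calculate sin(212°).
sin(212°) = -0.5299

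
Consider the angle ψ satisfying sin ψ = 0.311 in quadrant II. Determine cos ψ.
cos ψ = ±√(1 - sin²ψ) = -0.9504 (negative in QII)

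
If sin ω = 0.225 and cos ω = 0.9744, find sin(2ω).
sin(2ω) = 2 sin ω cos ω = 0.4385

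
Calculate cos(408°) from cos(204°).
cos(408°) = 2cos²204° - 1 = 0.6691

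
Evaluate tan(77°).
tan(77°) = 4.331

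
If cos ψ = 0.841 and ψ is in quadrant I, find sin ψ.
sin ψ = 0.541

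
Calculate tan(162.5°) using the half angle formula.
tan(162.5°) = sin 325° / (1 + cos 325°) = -0.3153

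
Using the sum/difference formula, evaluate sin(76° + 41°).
sin(76° + 41°) = sin 76° cos 41° + cos 76° sin 41° = 0.891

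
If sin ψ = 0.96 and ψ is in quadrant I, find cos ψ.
cos ψ = 0.28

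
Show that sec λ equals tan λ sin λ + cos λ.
RHS = sin²λ/cos λ + cos λ = (sin²λ + cos²λ)/cos λ = 1/cos λ = sec λ = LHS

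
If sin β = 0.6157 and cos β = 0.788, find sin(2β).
sin(2β) = 2 sin β cos β = 0.9703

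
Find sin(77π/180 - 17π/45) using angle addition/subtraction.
sin(77π/180 - 17π/45) = sin 77π/180 cos 17π/45 - cos 77π/180 sin 17π/45 = 0.1564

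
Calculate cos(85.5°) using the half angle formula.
cos(85.5°) = √((1 + cos 171°)/2) = 0.07846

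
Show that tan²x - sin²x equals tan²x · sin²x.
LHS = sin²x/cos²x - sin²x = sin²x(1/cos²x - 1) = sin²x · (1 - cos²x)/cos²x = sin²x · sin²x/cos²x = sin²x · tan²x = RHS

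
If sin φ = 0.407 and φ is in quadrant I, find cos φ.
cos φ = 0.9134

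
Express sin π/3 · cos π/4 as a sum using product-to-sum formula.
sin π/3 cos π/4 = (1/2)[sin(π/3+π/4) + sin(π/3-π/4)]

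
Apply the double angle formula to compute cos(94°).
cos(94°) = cos²47° - sin²47° = -0.06976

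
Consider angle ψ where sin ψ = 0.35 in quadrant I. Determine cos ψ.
cos ψ = √(1 - sin²ψ) = 0.9367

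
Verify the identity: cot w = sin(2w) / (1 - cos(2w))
RHS = 2 sin w cos w / (2sin²w) = cos w/sin w = cot w = LHS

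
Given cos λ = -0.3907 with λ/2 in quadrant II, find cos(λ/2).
cos(λ/2) = ±√((1 + cos λ)/2); negative since λ/2 ∈ QII, so cos(λ/2) = -0.552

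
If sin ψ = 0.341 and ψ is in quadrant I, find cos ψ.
cos ψ = 0.9401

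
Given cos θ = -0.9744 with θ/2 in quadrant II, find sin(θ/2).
sin(θ/2) = ±√((1 - cos θ)/2); positive since θ/2 ∈ QII, so sin(θ/2) = 0.9936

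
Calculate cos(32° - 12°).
cos(32° - 12°) = cos 32° cos 12° + sin 32° sin 12° = 0.9397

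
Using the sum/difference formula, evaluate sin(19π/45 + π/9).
sin(19π/45 + π/9) = sin 19π/45 cos π/9 + cos 19π/45 sin π/9 = 0.9945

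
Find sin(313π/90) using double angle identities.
sin(313π/90) = 2 sin 313π/180 cos 313π/180 = -0.9976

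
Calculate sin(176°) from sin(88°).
sin(176°) = 2 sin 88° cos 88° = 0.06976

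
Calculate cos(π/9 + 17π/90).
cos(π/9 + 17π/90) = cos π/9 cos 17π/90 - sin π/9 sin 17π/90 = 0.5878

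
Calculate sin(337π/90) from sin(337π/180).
sin(337π/90) = 2 sin 337π/180 cos 337π/180 = -0.7193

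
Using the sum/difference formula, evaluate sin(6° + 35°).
sin(6° + 35°) = sin 6° cos 35° + cos 6° sin 35° = 0.6561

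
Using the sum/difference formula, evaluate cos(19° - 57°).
cos(19° - 57°) = cos 19° cos 57° + sin 19° sin 57° = 0.788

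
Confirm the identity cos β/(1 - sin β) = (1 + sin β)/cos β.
RHS = (1 + sin β)(1 - sin β) / (cos β(1 - sin β)) = (1 - sin²β) / (cos β(1 - sin β)) = cos²β / (cos β(1 - sin β)) = cos β/(1 - sin β) = LHS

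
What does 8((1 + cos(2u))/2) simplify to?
8((1 + cos(2u))/2) = 8(cos²u) (using Power reduction)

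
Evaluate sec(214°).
sec(214°) = -1.206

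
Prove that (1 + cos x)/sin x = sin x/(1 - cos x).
RHS = sin x(1 + cos x) / ((1 - cos x)(1 + cos x)) = sin x(1 + cos x) / (1 - cos²x) = sin x(1 + cos x) / sin²x = (1 + cos x)/sin x = LHS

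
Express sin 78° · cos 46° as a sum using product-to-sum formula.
sin 78° cos 46° = (1/2)[sin(78°+46°) + sin(78°-46°)]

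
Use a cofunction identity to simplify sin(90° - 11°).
sin(90° - 11°) = cos(11°)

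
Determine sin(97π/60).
sin(97π/60) = -0.9336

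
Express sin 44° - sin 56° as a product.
sin 44° - sin 56° = 2 cos(50°) sin(-6°)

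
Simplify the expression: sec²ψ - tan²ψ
sec²ψ - tan²ψ = 1 (using Pythagorean identity)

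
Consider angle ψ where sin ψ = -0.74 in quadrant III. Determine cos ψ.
cos ψ = ±√(1 - sin²ψ) = -0.6726 (negative in QIII)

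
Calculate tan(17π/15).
tan(17π/15) = 0.4452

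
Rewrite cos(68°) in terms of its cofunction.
cos(68°) = sin(90° - 68°) = sin(22°)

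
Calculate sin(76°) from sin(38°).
sin(76°) = 2 sin 38° cos 38° = 0.9703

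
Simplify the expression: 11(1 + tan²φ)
11(1 + tan²φ) = 11(sec²φ) (using Pythagorean identity)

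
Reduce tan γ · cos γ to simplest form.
tan γ · cos γ = sin γ (using Quotient identity)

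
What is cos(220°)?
cos(220°) = -0.766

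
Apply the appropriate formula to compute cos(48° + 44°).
cos(48° + 44°) = cos 48° cos 44° - sin 48° sin 44° = -0.0349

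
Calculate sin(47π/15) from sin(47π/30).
sin(47π/15) = 2 sin 47π/30 cos 47π/30 = -0.4067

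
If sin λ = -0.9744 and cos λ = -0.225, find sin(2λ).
sin(2λ) = 2 sin λ cos λ = 0.4385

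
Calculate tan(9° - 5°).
tan(9° - 5°) = (tan 9° - tan 5°)/(1 + tan 9° tan 5°) = 0.06993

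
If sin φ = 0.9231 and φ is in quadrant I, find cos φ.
cos φ = 0.3846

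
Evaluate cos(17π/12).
cos(17π/12) = -(√6-√2)/4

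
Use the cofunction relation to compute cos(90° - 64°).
cos(90° - 64°) = sin(64°) = 0.8988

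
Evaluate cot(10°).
cot(10°) = 5.671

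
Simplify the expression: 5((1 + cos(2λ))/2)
5((1 + cos(2λ))/2) = 5(cos²λ) (using Power reduction)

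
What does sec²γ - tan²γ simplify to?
sec²γ - tan²γ = 1 (using Pythagorean identity)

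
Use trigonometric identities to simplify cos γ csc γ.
cos γ csc γ = cot γ (using Reciprocal + quotient)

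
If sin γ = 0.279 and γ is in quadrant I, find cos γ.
cos γ = 0.9603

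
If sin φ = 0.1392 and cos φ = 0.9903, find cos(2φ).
cos(2φ) = cos²φ - sin²φ = 0.9613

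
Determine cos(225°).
cos(225°) = -√2/2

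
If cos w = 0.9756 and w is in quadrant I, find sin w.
sin w = 0.2196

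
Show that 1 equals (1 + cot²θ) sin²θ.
RHS = csc²θ · sin²θ = (1/sin²θ) · sin²θ = 1 = LHS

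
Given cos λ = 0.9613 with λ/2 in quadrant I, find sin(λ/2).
sin(λ/2) = ±√((1 - cos λ)/2); positive since λ/2 ∈ QI, so sin(λ/2) = 0.1391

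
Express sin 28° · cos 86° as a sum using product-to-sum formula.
sin 28° cos 86° = (1/2)[sin(28°+86°) + sin(28°-86°)]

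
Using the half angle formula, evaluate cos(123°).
cos(123°) = -√((1 + cos 246°)/2) = -0.5446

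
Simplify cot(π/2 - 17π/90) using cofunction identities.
cot(π/2 - 17π/90) = tan(17π/90)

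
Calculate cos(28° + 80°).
cos(28° + 80°) = cos 28° cos 80° - sin 28° sin 80° = -0.309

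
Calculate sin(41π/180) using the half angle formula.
sin(41π/180) = √((1 - cos 41π/90)/2) = 0.6561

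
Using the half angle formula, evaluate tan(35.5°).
tan(35.5°) = sin 71° / (1 + cos 71°) = 0.7133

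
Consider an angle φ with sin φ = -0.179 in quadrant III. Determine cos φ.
cos φ = ±√(1 - sin²φ) = -0.9838 (negative in QIII)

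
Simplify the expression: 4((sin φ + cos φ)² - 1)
4((sin φ + cos φ)² - 1) = 4(sin(2φ)) (using Pythagorean + double angle)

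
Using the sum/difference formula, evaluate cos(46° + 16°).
cos(46° + 16°) = cos 46° cos 16° - sin 46° sin 16° = 0.4695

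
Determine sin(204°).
sin(204°) = -0.4067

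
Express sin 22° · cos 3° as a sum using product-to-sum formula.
sin 22° cos 3° = (1/2)[sin(22°+3°) + sin(22°-3°)]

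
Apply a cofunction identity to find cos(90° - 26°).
cos(90° - 26°) = sin(26°) = 0.4384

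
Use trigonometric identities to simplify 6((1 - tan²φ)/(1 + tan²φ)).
6((1 - tan²φ)/(1 + tan²φ)) = 6(cos(2φ)) (using Double angle)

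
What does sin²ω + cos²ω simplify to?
sin²ω + cos²ω = 1 (using Pythagorean identity)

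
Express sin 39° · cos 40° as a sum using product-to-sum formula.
sin 39° cos 40° = (1/2)[sin(39°+40°) + sin(39°-40°)]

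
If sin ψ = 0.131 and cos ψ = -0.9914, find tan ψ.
tan ψ = sin ψ / cos ψ = -0.1321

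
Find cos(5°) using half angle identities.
cos(5°) = √((1 + cos 10°)/2) = 0.9962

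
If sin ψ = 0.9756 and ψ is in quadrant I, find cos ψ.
cos ψ = 0.2196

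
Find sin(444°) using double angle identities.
sin(444°) = 2 sin 222° cos 222° = 0.9945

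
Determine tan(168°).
tan(168°) = -0.2126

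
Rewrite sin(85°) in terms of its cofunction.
sin(85°) = cos(90° - 85°) = cos(5°)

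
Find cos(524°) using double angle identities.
cos(524°) = cos²262° - sin²262° = -0.9613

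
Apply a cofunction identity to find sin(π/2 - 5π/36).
sin(π/2 - 5π/36) = cos(5π/36) = 0.9063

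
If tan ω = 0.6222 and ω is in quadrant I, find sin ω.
sin ω = 0.5283 (using tan²ω + 1 = sec²ω)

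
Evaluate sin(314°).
sin(314°) = -0.7193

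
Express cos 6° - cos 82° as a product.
cos 6° - cos 82° = -2 sin(44°) sin(-38°)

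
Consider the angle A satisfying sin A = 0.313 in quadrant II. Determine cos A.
cos A = ±√(1 - sin²A) = -0.9498 (negative in QII)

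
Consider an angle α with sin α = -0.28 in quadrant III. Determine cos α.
cos α = ±√(1 - sin²α) = -0.96 (negative in QIII)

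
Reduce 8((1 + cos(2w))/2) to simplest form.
8((1 + cos(2w))/2) = 8(cos²w) (using Power reduction)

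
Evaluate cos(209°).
cos(209°) = -0.8746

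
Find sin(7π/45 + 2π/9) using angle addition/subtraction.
sin(7π/45 + 2π/9) = sin 7π/45 cos 2π/9 + cos 7π/45 sin 2π/9 = 0.9272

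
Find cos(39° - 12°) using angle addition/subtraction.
cos(39° - 12°) = cos 39° cos 12° + sin 39° sin 12° = 0.891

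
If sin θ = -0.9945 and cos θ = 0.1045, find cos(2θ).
cos(2θ) = cos²θ - sin²θ = -0.9781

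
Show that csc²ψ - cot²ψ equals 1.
LHS = 1/sin²ψ - cos²ψ/sin²ψ = (1 - cos²ψ)/sin²ψ = sin²ψ/sin²ψ = 1 = RHS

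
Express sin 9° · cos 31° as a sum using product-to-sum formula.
sin 9° cos 31° = (1/2)[sin(9°+31°) + sin(9°-31°)]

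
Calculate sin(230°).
sin(230°) = -0.766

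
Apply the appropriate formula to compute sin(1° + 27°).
sin(1° + 27°) = sin 1° cos 27° + cos 1° sin 27° = 0.4695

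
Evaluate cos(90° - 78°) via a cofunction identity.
cos(90° - 78°) = sin(78°) = 0.9781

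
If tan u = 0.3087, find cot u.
cot u = 1/tan u = 3.239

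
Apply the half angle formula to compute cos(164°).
cos(164°) = -√((1 + cos 328°)/2) = -0.9613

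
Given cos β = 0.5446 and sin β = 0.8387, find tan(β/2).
tan(β/2) = sin β / (1 + cos β) = 0.543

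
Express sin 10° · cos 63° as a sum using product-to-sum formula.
sin 10° cos 63° = (1/2)[sin(10°+63°) + sin(10°-63°)]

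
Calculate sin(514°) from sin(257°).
sin(514°) = 2 sin 257° cos 257° = 0.4384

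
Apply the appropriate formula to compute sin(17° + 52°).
sin(17° + 52°) = sin 17° cos 52° + cos 17° sin 52° = 0.9336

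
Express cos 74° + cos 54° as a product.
cos 74° + cos 54° = 2 cos(64°) cos(10°)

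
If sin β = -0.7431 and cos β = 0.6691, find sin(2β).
sin(2β) = 2 sin β cos β = -0.9944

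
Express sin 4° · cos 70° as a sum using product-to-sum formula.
sin 4° cos 70° = (1/2)[sin(4°+70°) + sin(4°-70°)]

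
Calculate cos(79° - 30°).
cos(79° - 30°) = cos 79° cos 30° + sin 79° sin 30° = 0.6561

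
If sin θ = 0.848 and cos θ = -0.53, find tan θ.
tan θ = sin θ / cos θ = -1.6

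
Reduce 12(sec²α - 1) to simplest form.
12(sec²α - 1) = 12(tan²α) (using Pythagorean identity)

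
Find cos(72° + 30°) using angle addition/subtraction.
cos(72° + 30°) = cos 72° cos 30° - sin 72° sin 30° = -0.2079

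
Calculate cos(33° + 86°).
cos(33° + 86°) = cos 33° cos 86° - sin 33° sin 86° = -0.4848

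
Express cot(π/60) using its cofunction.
cot(π/60) = tan(π/2 - π/60) = tan(29π/60)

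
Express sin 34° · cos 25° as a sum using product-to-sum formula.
sin 34° cos 25° = (1/2)[sin(34°+25°) + sin(34°-25°)]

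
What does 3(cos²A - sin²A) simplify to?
3(cos²A - sin²A) = 3(cos(2A)) (using Double angle)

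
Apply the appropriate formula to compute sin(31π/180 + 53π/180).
sin(31π/180 + 53π/180) = sin 31π/180 cos 53π/180 + cos 31π/180 sin 53π/180 = 0.9945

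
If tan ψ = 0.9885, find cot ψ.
cot ψ = 1/tan ψ = 1.012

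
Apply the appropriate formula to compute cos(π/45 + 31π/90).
cos(π/45 + 31π/90) = cos π/45 cos 31π/90 - sin π/45 sin 31π/90 = 0.4067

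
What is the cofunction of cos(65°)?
cos(65°) = sin(90° - 65°) = sin(25°)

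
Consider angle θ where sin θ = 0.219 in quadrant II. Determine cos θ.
cos θ = ±√(1 - sin²θ) = -0.9757 (negative in QII)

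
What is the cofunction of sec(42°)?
sec(42°) = csc(90° - 42°) = csc(48°)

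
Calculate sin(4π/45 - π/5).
sin(4π/45 - π/5) = sin 4π/45 cos π/5 - cos 4π/45 sin π/5 = -0.342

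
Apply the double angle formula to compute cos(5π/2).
cos(5π/2) = cos²5π/4 - sin²5π/4 = 0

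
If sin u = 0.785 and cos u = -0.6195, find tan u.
tan u = sin u / cos u = -1.267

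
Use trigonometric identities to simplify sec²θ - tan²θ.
sec²θ - tan²θ = 1 (using Pythagorean identity)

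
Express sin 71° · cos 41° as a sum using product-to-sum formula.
sin 71° cos 41° = (1/2)[sin(71°+41°) + sin(71°-41°)]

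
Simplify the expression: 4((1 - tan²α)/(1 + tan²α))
4((1 - tan²α)/(1 + tan²α)) = 4(cos(2α)) (using Double angle)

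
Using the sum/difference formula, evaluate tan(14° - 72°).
tan(14° - 72°) = (tan 14° - tan 72°)/(1 + tan 14° tan 72°) = -1.6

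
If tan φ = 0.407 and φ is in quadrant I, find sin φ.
sin φ = 0.377 (using tan²φ + 1 = sec²φ)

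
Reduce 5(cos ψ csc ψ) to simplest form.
5(cos ψ csc ψ) = 5(cot ψ) (using Reciprocal + quotient)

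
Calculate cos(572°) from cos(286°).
cos(572°) = cos²286° - sin²286° = -0.848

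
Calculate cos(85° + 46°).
cos(85° + 46°) = cos 85° cos 46° - sin 85° sin 46° = -0.6561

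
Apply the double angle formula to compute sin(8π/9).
sin(8π/9) = 2 sin 4π/9 cos 4π/9 = 0.342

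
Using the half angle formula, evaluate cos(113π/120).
cos(113π/120) = -√((1 + cos 113π/60)/2) = -0.9833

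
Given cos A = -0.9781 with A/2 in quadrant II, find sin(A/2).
sin(A/2) = ±√((1 - cos A)/2); positive since A/2 ∈ QII, so sin(A/2) = 0.9945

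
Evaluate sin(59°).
sin(59°) = 0.8572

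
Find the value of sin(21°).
sin(21°) = 0.3584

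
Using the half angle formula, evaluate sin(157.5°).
sin(157.5°) = √((1 - cos 315°)/2) = √(2-√2)/2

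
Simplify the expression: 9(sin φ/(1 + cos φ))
9(sin φ/(1 + cos φ)) = 9(tan(φ/2)) (using Half angle)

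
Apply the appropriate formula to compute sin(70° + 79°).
sin(70° + 79°) = sin 70° cos 79° + cos 70° sin 79° = 0.515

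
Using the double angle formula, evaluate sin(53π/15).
sin(53π/15) = 2 sin 53π/30 cos 53π/30 = -0.9945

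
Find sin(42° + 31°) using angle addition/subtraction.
sin(42° + 31°) = sin 42° cos 31° + cos 42° sin 31° = 0.9563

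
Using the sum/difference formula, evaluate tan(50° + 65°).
tan(50° + 65°) = (tan 50° + tan 65°)/(1 - tan 50° tan 65°) = -2.145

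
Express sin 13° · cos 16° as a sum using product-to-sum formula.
sin 13° cos 16° = (1/2)[sin(13°+16°) + sin(13°-16°)]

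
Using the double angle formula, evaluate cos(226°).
cos(226°) = cos²113° - sin²113° = -0.6947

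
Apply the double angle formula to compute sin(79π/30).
sin(79π/30) = 2 sin 79π/60 cos 79π/60 = 0.9135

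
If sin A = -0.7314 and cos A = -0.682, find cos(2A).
cos(2A) = cos²A - sin²A = -0.06982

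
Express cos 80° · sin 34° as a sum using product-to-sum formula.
cos 80° sin 34° = (1/2)[sin(80°+34°) - sin(80°-34°)]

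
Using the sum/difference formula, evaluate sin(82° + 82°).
sin(82° + 82°) = sin 82° cos 82° + cos 82° sin 82° = 0.2756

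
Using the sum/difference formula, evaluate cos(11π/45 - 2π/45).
cos(11π/45 - 2π/45) = cos 11π/45 cos 2π/45 + sin 11π/45 sin 2π/45 = 0.809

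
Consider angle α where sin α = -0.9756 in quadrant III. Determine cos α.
cos α = ±√(1 - sin²α) = -0.2196 (negative in QIII)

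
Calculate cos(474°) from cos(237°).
cos(474°) = cos²237° - sin²237° = -0.4067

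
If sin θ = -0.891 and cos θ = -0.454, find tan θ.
tan θ = sin θ / cos θ = 1.963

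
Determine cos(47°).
cos(47°) = 0.682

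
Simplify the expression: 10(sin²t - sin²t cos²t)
10(sin²t - sin²t cos²t) = 10(sin⁴t) (using Factoring)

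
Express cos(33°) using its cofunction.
cos(33°) = sin(90° - 33°) = sin(57°)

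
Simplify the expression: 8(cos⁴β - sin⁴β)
8(cos⁴β - sin⁴β) = 8(cos(2β)) (using Factoring + double angle)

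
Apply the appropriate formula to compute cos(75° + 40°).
cos(75° + 40°) = cos 75° cos 40° - sin 75° sin 40° = -0.4226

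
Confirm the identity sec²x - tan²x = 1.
LHS = 1/cos²x - sin²x/cos²x = (1 - sin²x)/cos²x = cos²x/cos²x = 1 = RHS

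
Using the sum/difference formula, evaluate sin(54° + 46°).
sin(54° + 46°) = sin 54° cos 46° + cos 54° sin 46° = 0.9848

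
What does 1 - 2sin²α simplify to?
1 - 2sin²α = cos(2α) (using Double angle)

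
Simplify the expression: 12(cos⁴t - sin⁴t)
12(cos⁴t - sin⁴t) = 12(cos(2t)) (using Factoring + double angle)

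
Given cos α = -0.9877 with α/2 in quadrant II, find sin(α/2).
sin(α/2) = ±√((1 - cos α)/2); positive since α/2 ∈ QII, so sin(α/2) = 0.9969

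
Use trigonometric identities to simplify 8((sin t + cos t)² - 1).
8((sin t + cos t)² - 1) = 8(sin(2t)) (using Pythagorean + double angle)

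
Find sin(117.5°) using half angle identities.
sin(117.5°) = √((1 - cos 235°)/2) = 0.887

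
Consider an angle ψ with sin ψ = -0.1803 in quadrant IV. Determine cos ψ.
cos ψ = √(1 - sin²ψ) = 0.9836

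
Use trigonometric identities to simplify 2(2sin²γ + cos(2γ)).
2(2sin²γ + cos(2γ)) = 2 (using Double angle)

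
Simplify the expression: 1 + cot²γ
1 + cot²γ = csc²γ (using Pythagorean identity)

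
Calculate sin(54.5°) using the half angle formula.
sin(54.5°) = √((1 - cos 109°)/2) = 0.8141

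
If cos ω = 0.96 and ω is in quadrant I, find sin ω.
sin ω = 0.28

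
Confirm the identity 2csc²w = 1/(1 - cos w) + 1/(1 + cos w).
RHS = [(1 + cos w) + (1 - cos w)] / [(1 - cos w)(1 + cos w)] = 2/(1 - cos²w) = 2/sin²w = 2csc²w = LHS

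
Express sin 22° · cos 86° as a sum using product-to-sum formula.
sin 22° cos 86° = (1/2)[sin(22°+86°) + sin(22°-86°)]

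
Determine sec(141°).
sec(141°) = -1.287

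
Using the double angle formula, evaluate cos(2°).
cos(2°) = cos²1° - sin²1° = 0.9994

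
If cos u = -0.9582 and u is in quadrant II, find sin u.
sin u = 0.2861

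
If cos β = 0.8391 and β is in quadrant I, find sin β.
sin β = 0.544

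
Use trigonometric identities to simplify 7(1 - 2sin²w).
7(1 - 2sin²w) = 7(cos(2w)) (using Double angle)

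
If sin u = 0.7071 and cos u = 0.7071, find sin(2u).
sin(2u) = 2 sin u cos u = 1.0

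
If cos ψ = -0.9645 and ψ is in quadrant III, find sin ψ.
sin ψ = -0.2641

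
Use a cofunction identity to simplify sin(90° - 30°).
sin(90° - 30°) = cos(30°)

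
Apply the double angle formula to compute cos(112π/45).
cos(112π/45) = cos²56π/45 - sin²56π/45 = 0.0349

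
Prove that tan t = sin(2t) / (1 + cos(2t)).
RHS = 2 sin t cos t / (2cos²t) = sin t/cos t = tan t = LHS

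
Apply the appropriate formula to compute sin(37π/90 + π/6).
sin(37π/90 + π/6) = sin 37π/90 cos π/6 + cos 37π/90 sin π/6 = 0.9703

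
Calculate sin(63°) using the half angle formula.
sin(63°) = √((1 - cos 126°)/2) = 0.891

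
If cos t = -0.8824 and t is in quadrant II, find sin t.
sin t = 0.4705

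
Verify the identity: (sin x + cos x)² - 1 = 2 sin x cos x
LHS = sin²x + 2 sin x cos x + cos²x - 1 = (sin²x + cos²x) + 2 sin x cos x - 1 = 1 + 2 sin x cos x - 1 = 2 sin x cos x = RHS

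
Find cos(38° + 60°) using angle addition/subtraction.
cos(38° + 60°) = cos 38° cos 60° - sin 38° sin 60° = -0.1392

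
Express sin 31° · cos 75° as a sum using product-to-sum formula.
sin 31° cos 75° = (1/2)[sin(31°+75°) + sin(31°-75°)]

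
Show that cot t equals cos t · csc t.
RHS = cos t · (1/sin t) = cos t/sin t = cot t = LHS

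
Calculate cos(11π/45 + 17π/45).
cos(11π/45 + 17π/45) = cos 11π/45 cos 17π/45 - sin 11π/45 sin 17π/45 = -0.3746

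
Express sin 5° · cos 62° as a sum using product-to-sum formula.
sin 5° cos 62° = (1/2)[sin(5°+62°) + sin(5°-62°)]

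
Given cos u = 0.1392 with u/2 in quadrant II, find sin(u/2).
sin(u/2) = ±√((1 - cos u)/2); positive since u/2 ∈ QII, so sin(u/2) = 0.656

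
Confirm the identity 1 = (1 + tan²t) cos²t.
RHS = sec²t · cos²t = (1/cos²t) · cos²t = 1 = LHS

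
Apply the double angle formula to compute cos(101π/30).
cos(101π/30) = cos²101π/60 - sin²101π/60 = -0.4067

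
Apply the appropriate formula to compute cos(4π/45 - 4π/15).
cos(4π/45 - 4π/15) = cos 4π/45 cos 4π/15 + sin 4π/45 sin 4π/15 = 0.848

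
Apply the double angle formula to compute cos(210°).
cos(210°) = cos²105° - sin²105° = -√3/2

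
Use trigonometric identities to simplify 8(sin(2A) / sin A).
8(sin(2A) / sin A) = 8(2 cos A) (using Double angle)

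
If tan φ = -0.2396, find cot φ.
cot φ = 1/tan φ = -4.174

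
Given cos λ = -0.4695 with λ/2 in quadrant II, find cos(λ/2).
cos(λ/2) = ±√((1 + cos λ)/2); negative since λ/2 ∈ QII, so cos(λ/2) = -0.515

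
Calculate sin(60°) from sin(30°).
sin(60°) = 2 sin 30° cos 30° = √3/2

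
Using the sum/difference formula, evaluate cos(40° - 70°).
cos(40° - 70°) = cos 40° cos 70° + sin 40° sin 70° = √3/2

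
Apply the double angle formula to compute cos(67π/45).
cos(67π/45) = cos²67π/90 - sin²67π/90 = -0.0349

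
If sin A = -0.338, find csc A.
csc A = 1/sin A = -2.959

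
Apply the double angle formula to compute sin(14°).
sin(14°) = 2 sin 7° cos 7° = 0.2419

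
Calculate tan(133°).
tan(133°) = -1.072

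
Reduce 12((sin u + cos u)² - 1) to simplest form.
12((sin u + cos u)² - 1) = 12(sin(2u)) (using Pythagorean + double angle)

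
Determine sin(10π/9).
sin(10π/9) = -0.342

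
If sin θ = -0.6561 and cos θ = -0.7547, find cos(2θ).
cos(2θ) = cos²θ - sin²θ = 0.1391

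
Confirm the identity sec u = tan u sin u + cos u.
RHS = sin²u/cos u + cos u = (sin²u + cos²u)/cos u = 1/cos u = sec u = LHS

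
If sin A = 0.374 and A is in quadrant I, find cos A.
cos A = 0.9274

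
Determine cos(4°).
cos(4°) = 0.9976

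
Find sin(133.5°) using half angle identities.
sin(133.5°) = √((1 - cos 267°)/2) = 0.7254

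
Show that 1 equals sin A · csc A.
RHS = sin A · (1/sin A) = 1 = LHS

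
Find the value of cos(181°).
cos(181°) = -0.9998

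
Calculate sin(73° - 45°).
sin(73° - 45°) = sin 73° cos 45° - cos 73° sin 45° = 0.4695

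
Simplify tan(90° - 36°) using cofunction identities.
tan(90° - 36°) = cot(36°)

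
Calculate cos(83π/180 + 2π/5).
cos(83π/180 + 2π/5) = cos 83π/180 cos 2π/5 - sin 83π/180 sin 2π/5 = -0.9063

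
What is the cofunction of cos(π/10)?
cos(π/10) = sin(π/2 - π/10) = sin(2π/5)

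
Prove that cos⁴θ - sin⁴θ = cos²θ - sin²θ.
LHS = (cos²θ - sin²θ)(cos²θ + sin²θ) = (cos²θ - sin²θ) · 1 = cos²θ - sin²θ = RHS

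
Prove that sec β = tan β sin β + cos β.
RHS = sin²β/cos β + cos β = (sin²β + cos²β)/cos β = 1/cos β = sec β = LHS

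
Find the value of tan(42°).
tan(42°) = 0.9004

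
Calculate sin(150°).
sin(150°) = 1/2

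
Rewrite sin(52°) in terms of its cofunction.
sin(52°) = cos(90° - 52°) = cos(38°)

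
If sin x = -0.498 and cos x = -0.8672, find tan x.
tan x = sin x / cos x = 0.5743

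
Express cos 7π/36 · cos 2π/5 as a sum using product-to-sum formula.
cos 7π/36 cos 2π/5 = (1/2)[cos(7π/36-2π/5) + cos(7π/36+2π/5)]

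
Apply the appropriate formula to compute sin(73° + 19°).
sin(73° + 19°) = sin 73° cos 19° + cos 73° sin 19° = 0.9994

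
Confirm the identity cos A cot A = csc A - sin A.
RHS = 1/sin A - sin A = (1 - sin²A)/sin A = cos²A/sin A = cos A · (cos A/sin A) = cos A cot A = LHS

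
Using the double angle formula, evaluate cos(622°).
cos(622°) = cos²311° - sin²311° = -0.1392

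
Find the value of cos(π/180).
cos(π/180) = 0.9998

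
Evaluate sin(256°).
sin(256°) = -0.9703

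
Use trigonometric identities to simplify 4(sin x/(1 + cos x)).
4(sin x/(1 + cos x)) = 4(tan(x/2)) (using Half angle)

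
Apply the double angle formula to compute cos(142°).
cos(142°) = cos²71° - sin²71° = -0.788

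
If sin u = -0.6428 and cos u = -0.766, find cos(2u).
cos(2u) = cos²u - sin²u = 0.1736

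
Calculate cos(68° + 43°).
cos(68° + 43°) = cos 68° cos 43° - sin 68° sin 43° = -0.3584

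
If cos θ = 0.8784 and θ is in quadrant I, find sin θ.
sin θ = 0.4779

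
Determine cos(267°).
cos(267°) = -0.05234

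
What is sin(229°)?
sin(229°) = -0.7547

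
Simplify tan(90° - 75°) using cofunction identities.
tan(90° - 75°) = cot(75°)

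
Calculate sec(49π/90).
sec(49π/90) = -7.185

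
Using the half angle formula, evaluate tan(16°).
tan(16°) = sin 32° / (1 + cos 32°) = 0.2867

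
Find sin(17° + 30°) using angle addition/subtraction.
sin(17° + 30°) = sin 17° cos 30° + cos 17° sin 30° = 0.7314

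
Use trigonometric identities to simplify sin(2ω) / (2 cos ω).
sin(2ω) / (2 cos ω) = sin ω (using Double angle)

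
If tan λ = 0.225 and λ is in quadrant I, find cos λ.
cos λ = 0.9756 (using tan²λ + 1 = sec²λ)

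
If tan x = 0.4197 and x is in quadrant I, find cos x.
cos x = 0.9221 (using tan²x + 1 = sec²x)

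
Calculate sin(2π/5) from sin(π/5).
sin(2π/5) = 2 sin π/5 cos π/5 = 0.9511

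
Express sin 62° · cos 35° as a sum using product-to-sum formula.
sin 62° cos 35° = (1/2)[sin(62°+35°) + sin(62°-35°)]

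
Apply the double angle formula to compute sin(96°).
sin(96°) = 2 sin 48° cos 48° = 0.9945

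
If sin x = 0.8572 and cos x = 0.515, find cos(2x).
cos(2x) = cos²x - sin²x = -0.4696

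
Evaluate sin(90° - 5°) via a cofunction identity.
sin(90° - 5°) = cos(5°) = 0.9962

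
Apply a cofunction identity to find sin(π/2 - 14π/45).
sin(π/2 - 14π/45) = cos(14π/45) = 0.5592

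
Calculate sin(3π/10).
sin(3π/10) = 0.809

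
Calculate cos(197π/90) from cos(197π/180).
cos(197π/90) = cos²197π/180 - sin²197π/180 = 0.829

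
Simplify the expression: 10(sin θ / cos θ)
10(sin θ / cos θ) = 10(tan θ) (using Quotient identity)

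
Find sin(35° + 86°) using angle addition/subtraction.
sin(35° + 86°) = sin 35° cos 86° + cos 35° sin 86° = 0.8572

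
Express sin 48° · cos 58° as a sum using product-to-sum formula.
sin 48° cos 58° = (1/2)[sin(48°+58°) + sin(48°-58°)]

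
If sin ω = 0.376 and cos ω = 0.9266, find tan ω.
tan ω = sin ω / cos ω = 0.4058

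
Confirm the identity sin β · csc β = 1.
LHS = sin β · (1/sin β) = 1 = RHS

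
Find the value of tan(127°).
tan(127°) = -1.327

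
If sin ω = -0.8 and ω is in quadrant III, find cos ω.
cos ω = -0.6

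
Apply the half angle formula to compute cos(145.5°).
cos(145.5°) = -√((1 + cos 291°)/2) = -0.8241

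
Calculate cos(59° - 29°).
cos(59° - 29°) = cos 59° cos 29° + sin 59° sin 29° = √3/2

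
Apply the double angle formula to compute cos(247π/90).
cos(247π/90) = cos²247π/180 - sin²247π/180 = -0.6947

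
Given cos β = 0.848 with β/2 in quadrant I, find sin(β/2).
sin(β/2) = ±√((1 - cos β)/2); positive since β/2 ∈ QI, so sin(β/2) = 0.2757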